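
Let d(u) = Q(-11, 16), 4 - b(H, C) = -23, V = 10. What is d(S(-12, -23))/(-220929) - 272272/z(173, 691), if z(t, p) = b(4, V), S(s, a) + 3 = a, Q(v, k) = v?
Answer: -20050926797/1988361 ≈ -10084.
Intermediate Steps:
S(s, a) = -3 + a
b(H, C) = 27 (b(H, C) = 4 - 1*(-23) = 4 + 23 = 27)
d(u) = -11
z(t, p) = 27
d(S(-12, -23))/(-220929) - 272272/z(173, 691) = -11/(-220929) - 272272/27 = -11*(-1/220929) - 272272*1/27 = 11/220929 - 272272/27 = -20050926797/1988361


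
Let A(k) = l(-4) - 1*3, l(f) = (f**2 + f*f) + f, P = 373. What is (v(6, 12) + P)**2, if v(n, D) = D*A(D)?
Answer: 452929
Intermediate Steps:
l(f) = f + 2*f**2 (l(f) = (f**2 + f**2) + f = 2*f**2 + f = f + 2*f**2)
A(k) = 25 (A(k) = -4*(1 + 2*(-4)) - 1*3 = -4*(1 - 8) - 3 = -4*(-7) - 3 = 28 - 3 = 25)
v(n, D) = 25*D (v(n, D) = D*25 = 25*D)
(v(6, 12) + P)**2 = (25*12 + 373)**2 = (300 + 373)**2 = 673**2 = 452929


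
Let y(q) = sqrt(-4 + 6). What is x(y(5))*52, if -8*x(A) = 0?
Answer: 0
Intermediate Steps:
y(q) = sqrt(2)
x(A) = 0 (x(A) = -1/8*0 = 0)
x(y(5))*52 = 0*52 = 0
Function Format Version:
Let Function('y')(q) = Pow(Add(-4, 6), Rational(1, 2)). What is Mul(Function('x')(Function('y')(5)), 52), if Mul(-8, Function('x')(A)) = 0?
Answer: 0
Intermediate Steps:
Function('y')(q) = Pow(2, Rational(1, 2))
Function('x')(A) = 0 (Function('x')(A) = Mul(Rational(-1, 8), 0) = 0)
Mul(Function('x')(Function('y')(5)), 52) = Mul(0, 52) = 0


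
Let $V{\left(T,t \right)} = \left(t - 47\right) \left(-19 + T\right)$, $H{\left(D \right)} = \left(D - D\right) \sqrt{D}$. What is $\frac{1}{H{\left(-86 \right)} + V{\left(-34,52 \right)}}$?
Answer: $- \frac{1}{265} \approx -0.0037736$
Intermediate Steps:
$H{\left(D \right)} = 0$ ($H{\left(D \right)} = 0 \sqrt{D} = 0$)
$V{\left(T,t \right)} = \left(-47 + t\right) \left(-19 + T\right)$
$\frac{1}{H{\left(-86 \right)} + V{\left(-34,52 \right)}} = \frac{1}{0 - 265} = \frac{1}{-265} = - \frac{1}{265}$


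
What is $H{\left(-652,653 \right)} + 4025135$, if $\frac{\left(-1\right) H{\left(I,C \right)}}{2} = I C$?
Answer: $4876647$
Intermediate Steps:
$H{\left(I,C \right)} = - 2 C I$ ($H{\left(I,C \right)} = - 2 I C = - 2 C I$)
$H{\left(-652,653 \right)} + 4025135 = \left(-2\right) 653 \left(-652\right) + 4025135 = 851512 + 4025135 = 4876647$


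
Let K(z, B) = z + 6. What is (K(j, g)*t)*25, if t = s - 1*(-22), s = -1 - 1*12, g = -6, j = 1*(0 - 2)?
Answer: 900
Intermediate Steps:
j = -2 (j = 1*(-2) = -2)
s = -13 (s = -1 - 12 = -13)
t = 9 (t = -13 - 1*(-22) = -13 + 22 = 9)
K(z, B) = 6 + z
(K(j, g)*t)*25 = ((6 - 2)*9)*25 = (4*9)*25 = 36*25 = 900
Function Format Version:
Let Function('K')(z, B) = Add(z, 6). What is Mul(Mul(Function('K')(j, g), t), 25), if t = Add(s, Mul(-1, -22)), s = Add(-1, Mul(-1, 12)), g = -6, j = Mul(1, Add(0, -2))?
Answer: 900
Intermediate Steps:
j = -2 (j = Mul(1, -2) = -2)
s = -13 (s = Add(-1, -12) = -13)
t = 9 (t = Add(-13, Mul(-1, -22)) = Add(-13, 22) = 9)
Function('K')(z, B) = Add(6, z)
Mul(Mul(Function('K')(j, g), t), 25) = Mul(Mul(Add(6, -2), 9), 25) = Mul(Mul(4, 9), 25) = Mul(36, 25) = 900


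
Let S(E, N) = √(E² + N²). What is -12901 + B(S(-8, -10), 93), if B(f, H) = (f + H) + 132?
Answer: -12676 + 2*√41 ≈ -12663.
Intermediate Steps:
B(f, H) = 132 + H + f (B(f, H) = (H + f) + 132 = 132 + H + f)
-12901 + B(S(-8, -10), 93) = -12901 + (132 + 93 + √((-8)² + (-10)²)) = -12901 + (132 + 93 + √(64 + 100)) = -12901 + (132 + 93 + √164) = -12901 + (132 + 93 + 2*√41) = -12901 + (225 + 2*√41) = -12676 + 2*√41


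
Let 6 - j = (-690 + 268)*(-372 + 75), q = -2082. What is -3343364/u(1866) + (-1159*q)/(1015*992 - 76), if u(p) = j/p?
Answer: 32715978527180/657191311 ≈ 49782.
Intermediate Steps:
j = -125328 (j = 6 - (-690 + 268)*(-372 + 75) = 6 - (-422)*(-297) = 6 - 1*125334 = 6 - 125334 = -125328)
u(p) = -125328/p
-3343364/u(1866) + (-1159*q)/(1015*992 - 76) = -3343364/((-125328/1866)) + (-1159*(-2082))/(1015*992 - 76) = -3343364/((-125328*1/1866)) + 2413038/(1006880 - 76) = -3343364/(-20888/311) + 2413038/1006804 = -3343364*(-311/20888) + 2413038*(1/1006804) = 259946551/5222 + 1206519/503402 = 32715978527180/657191311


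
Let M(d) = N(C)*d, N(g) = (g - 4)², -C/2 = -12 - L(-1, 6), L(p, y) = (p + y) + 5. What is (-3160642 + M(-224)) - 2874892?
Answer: -6393934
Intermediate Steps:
L(p, y) = 5 + p + y
C = 44 (C = -2*(-12 - (5 - 1 + 6)) = -2*(-12 - 1*10) = -2*(-12 - 10) = -2*(-22) = 44)
N(g) = (-4 + g)²
M(d) = 1600*d (M(d) = (-4 + 44)²*d = 40²*d = 1600*d)
(-3160642 + M(-224)) - 2874892 = (-3160642 + 1600*(-224)) - 2874892 = (-3160642 - 358400) - 2874892 = -3519042 - 2874892 = -6393934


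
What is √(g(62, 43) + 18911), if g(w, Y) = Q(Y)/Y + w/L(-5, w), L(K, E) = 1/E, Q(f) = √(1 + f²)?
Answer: √(42073995 + 215*√74)/43 ≈ 150.85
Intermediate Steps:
g(w, Y) = w² + √(1 + Y²)/Y (g(w, Y) = √(1 + Y²)/Y + w/(1/w) = √(1 + Y²)/Y + w*w = √(1 + Y²)/Y + w² = w² + √(1 + Y²)/Y)
√(g(62, 43) + 18911) = √((62² + √(1 + 43²)/43) + 18911) = √((3844 + √(1 + 1849)/43) + 18911) = √((3844 + √1850/43) + 18911) = √((3844 + (5*√74)/43) + 18911) = √((3844 + 5*√74/43) + 18911) = √(22755 + 5*√74/43)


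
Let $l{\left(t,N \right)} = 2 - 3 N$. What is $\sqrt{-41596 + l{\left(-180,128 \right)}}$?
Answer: $i \sqrt{41978} \approx 204.89 i$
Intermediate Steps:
$\sqrt{-41596 + l{\left(-180,128 \right)}} = \sqrt{-41596 + \left(2 - 384\right)} = \sqrt{-41596 - 382} = \sqrt{-41978} = i \sqrt{41978}$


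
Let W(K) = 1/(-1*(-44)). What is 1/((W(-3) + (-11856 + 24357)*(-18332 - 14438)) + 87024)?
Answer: -44/18021112823 ≈ -2.4416e-9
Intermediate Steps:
W(K) = 1/44
1/((W(-3) + (-11856 + 24357)*(-18332 - 14438)) + 87024) = 1/((1/44 + (-11856 + 24357)*(-18332 - 14438)) + 87024) = 1/((1/44 + 12501*(-32770)) + 87024) = 1/((1/44 - 409657770) + 87024) = 1/(-18024941879/44 + 87024) = 1/(-18021112823/44) = -44/18021112823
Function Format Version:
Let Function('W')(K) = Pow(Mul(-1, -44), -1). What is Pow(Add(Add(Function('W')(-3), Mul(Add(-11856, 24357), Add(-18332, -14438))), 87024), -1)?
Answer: Rational(-44, 18021112823) ≈ -2.4416e-9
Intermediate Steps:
Function('W')(K) = Rational(1, 44) (Function('W')(K) = Pow(44, -1) = Rational(1, 44))
Pow(Add(Add(Function('W')(-3), Mul(Add(-11856, 24357), Add(-18332, -14438))), 87024), -1) = Pow(Add(Add(Rational(1, 44), Mul(Add(-11856, 24357), Add(-18332, -14438))), 87024), -1) = Pow(Add(Add(Rational(1, 44), Mul(12501, -32770)), 87024), -1) = Pow(Add(Add(Rational(1, 44), -409657770), 87024), -1) = Pow(Add(Rational(-18024941879, 44), 87024), -1) = Pow(Rational(-18021112823, 44), -1) = Rational(-44, 18021112823)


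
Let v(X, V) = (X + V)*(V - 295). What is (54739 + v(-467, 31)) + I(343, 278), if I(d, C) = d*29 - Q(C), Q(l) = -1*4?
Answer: 179794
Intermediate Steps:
Q(l) = -4
I(d, C) = 4 + 29*d (I(d, C) = d*29 - 1*(-4) = 29*d + 4 = 4 + 29*d)
v(X, V) = (-295 + V)*(V + X) (v(X, V) = (V + X)*(-295 + V) = (-295 + V)*(V + X))
(54739 + v(-467, 31)) + I(343, 278) = (54739 + (31² - 295*31 - 295*(-467) + 31*(-467))) + (4 + 29*343) = (54739 + (961 - 9145 + 137765 - 14477)) + (4 + 9947) = (54739 + 115104) + 9951 = 169843 + 9951 = 179794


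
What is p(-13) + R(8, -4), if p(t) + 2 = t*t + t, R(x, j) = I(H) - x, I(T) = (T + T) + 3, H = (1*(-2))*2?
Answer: 141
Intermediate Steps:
H = -4 (H = -2*2 = -4)
I(T) = 3 + 2*T (I(T) = 2*T + 3 = 3 + 2*T)
R(x, j) = -5 - x (R(x, j) = (3 + 2*(-4)) - x = (3 - 8) - x = -5 - x)
p(t) = -2 + t + t² (p(t) = -2 + (t*t + t) = -2 + (t² + t) = -2 + (t + t²) = -2 + t + t²)
p(-13) + R(8, -4) = (-2 - 13 + (-13)²) + (-5 - 1*8) = (-2 - 13 + 169) + (-5 - 8) = 154 - 13 = 141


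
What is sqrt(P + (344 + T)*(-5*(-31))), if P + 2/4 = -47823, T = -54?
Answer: I*sqrt(11494)/2 ≈ 53.605*I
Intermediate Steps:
P = -95647/2 (P = -1/2 - 47823 = -95647/2 ≈ -47824.)
sqrt(P + (344 + T)*(-5*(-31))) = sqrt(-95647/2 + (344 - 54)*(-5*(-31))) = sqrt(-95647/2 + 290*155) = sqrt(-95647/2 + 44950) = sqrt(-5747/2) = I*sqrt(11494)/2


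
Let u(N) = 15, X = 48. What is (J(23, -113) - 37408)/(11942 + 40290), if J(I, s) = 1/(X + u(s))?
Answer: -2356703/3290616 ≈ -0.71619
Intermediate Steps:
J(I, s) = 1/63 (J(I, s) = 1/(48 + 15) = 1/63)
(J(23, -113) - 37408)/(11942 + 40290) = (1/63 - 37408)/(11942 + 40290) = -2356703/63/52232 = -2356703/63*1/52232 = -2356703/3290616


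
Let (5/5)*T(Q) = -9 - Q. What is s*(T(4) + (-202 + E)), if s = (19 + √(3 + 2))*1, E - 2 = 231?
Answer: 342 + 18*√5 ≈ 382.25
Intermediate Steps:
E = 233 (E = 2 + 231 = 233)
T(Q) = -9 - Q
s = 19 + √5 (s = (19 + √5)*1 = 19 + √5 ≈ 21.236)
s*(T(4) + (-202 + E)) = (19 + √5)*((-9 - 1*4) + (-202 + 233)) = (19 + √5)*((-9 - 4) + 31) = (19 + √5)*(-13 + 31) = (19 + √5)*18 = 342 + 18*√5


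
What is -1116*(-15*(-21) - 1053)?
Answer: 823608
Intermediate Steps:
-1116*(-15*(-21) - 1053) = -1116*(315 - 1053) = -1116*(-738) = 823608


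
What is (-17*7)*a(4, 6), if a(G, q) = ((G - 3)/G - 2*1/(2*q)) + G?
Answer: -5831/12 ≈ -485.92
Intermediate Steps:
a(G, q) = G - 1/q + (-3 + G)/G (a(G, q) = ((-3 + G)/G - 1/q) + G = (-1/q + (-3 + G)/G) + G = G - 1/q + (-3 + G)/G)
(-17*7)*a(4, 6) = (-17*7)*(1 + 4 - 1/6 - 3/4) = -119*(1 + 4 - 1*⅙ - 3*¼) = -119*(1 + 4 - ⅙ - ¾) = -119*49/12 = -5831/12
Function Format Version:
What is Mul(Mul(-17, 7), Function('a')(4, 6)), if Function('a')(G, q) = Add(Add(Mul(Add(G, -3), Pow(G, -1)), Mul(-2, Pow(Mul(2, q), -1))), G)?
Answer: Rational(-5831, 12) ≈ -485.92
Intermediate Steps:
Function('a')(G, q) = Add(G, Mul(-1, Pow(q, -1)), Mul(Pow(G, -1), Add(-3, G))) (Function('a')(G, q) = Add(Add(Mul(Add(-3, G), Pow(G, -1)), Mul(-2, Mul(Rational(1, 2), Pow(q, -1)))), G) = Add(Add(Mul(Pow(G, -1), Add(-3, G)), Mul(-1, Pow(q, -1))), G) = Add(Add(Mul(-1, Pow(q, -1)), Mul(Pow(G, -1), Add(-3, G))), G) = Add(G, Mul(-1, Pow(q, -1)), Mul(Pow(G, -1), Add(-3, G))))
Mul(Mul(-17, 7), Function('a')(4, 6)) = Mul(Mul(-17, 7), Add(1, 4, Mul(-1, Pow(6, -1)), Mul(-3, Pow(4, -1)))) = Mul(-119, Add(1, 4, Mul(-1, Rational(1, 6)), Mul(-3, Rational(1, 4)))) = Mul(-119, Add(1, 4, Rational(-1, 6), Rational(-3, 4))) = Mul(-119, Rational(49, 12)) = Rational(-5831, 12)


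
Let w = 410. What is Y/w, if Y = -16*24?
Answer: -192/205 ≈ -0.93659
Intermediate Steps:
Y = -384
Y/w = -384/410 = -384*1/410 = -192/205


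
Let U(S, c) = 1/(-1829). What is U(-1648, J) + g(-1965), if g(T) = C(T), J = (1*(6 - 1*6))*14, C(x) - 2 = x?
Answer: -3590328/1829 ≈ -1963.0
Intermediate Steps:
C(x) = 2 + x
J = 0 (J = (1*(6 - 6))*14 = (1*0)*14 = 0*14 = 0)
U(S, c) = -1/1829
g(T) = 2 + T
U(-1648, J) + g(-1965) = -1/1829 + (2 - 1965) = -1/1829 - 1963 = -3590328/1829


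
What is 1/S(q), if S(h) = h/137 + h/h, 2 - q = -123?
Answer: 137/262 ≈ 0.52290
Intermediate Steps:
q = 125 (q = 2 - 1*(-123) = 2 + 123 = 125)
S(h) = 1 + h/137 (S(h) = h*(1/137) + 1 = h/137 + 1 = 1 + h/137)
1/S(q) = 1/(1 + (1/137)*125) = 1/(1 + 125/137) = 1/(262/137) = 137/262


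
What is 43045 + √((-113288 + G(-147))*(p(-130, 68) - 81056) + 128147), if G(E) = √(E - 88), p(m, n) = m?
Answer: 43045 + √(9197527715 - 81186*I*√235) ≈ 1.3895e+5 - 6.4886*I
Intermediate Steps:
G(E) = √(-88 + E)
43045 + √((-113288 + G(-147))*(p(-130, 68) - 81056) + 128147) = 43045 + √((-113288 + √(-88 - 147))*(-130 - 81056) + 128147) = 43045 + √((-113288 + √(-235))*(-81186) + 128147) = 43045 + √((-113288 + I*√235)*(-81186) + 128147) = 43045 + √((9197399568 - 81186*I*√235) + 128147) = 43045 + √(9197527715 - 81186*I*√235)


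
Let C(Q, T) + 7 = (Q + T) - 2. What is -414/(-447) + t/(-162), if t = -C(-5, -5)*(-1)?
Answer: 25187/24138 ≈ 1.0435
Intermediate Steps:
C(Q, T) = -9 + Q + T (C(Q, T) = -7 + ((Q + T) - 2) = -7 + (-2 + Q + T) = -9 + Q + T)
t = -19 (t = -(-9 - 5 - 5)*(-1) = -1*(-19)*(-1) = 19*(-1) = -19)
-414/(-447) + t/(-162) = -414/(-447) - 19/(-162) = -414*(-1/447) - 19*(-1/162) = 138/149 + 19/162 = 25187/24138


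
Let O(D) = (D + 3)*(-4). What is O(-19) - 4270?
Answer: -4206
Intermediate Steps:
O(D) = -12 - 4*D (O(D) = (3 + D)*(-4) = -12 - 4*D)
O(-19) - 4270 = (-12 - 4*(-19)) - 4270 = (-12 + 76) - 4270 = 64 - 4270 = -4206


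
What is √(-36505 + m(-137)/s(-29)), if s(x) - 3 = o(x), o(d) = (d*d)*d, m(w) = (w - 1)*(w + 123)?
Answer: I*√5427182713183/12193 ≈ 191.06*I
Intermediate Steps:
m(w) = (-1 + w)*(123 + w)
o(d) = d³ (o(d) = d²*d = d³)
s(x) = 3 + x³
√(-36505 + m(-137)/s(-29)) = √(-36505 + (-123 + (-137)² + 122*(-137))/(3 + (-29)³)) = √(-36505 + (-123 + 18769 - 16714)/(3 - 24389)) = √(-36505 + 1932/(-24386)) = √(-36505 + 1932*(-1/24386)) = √(-36505 - 966/12193) = √(-445106431/12193) = I*√5427182713183/12193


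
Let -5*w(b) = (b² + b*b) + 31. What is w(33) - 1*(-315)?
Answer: -634/5 ≈ -126.80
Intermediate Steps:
w(b) = -31/5 - 2*b²/5 (w(b) = -((b² + b*b) + 31)/5 = -((b² + b²) + 31)/5 = -(2*b² + 31)/5 = -(31 + 2*b²)/5 = -31/5 - 2*b²/5)
w(33) - 1*(-315) = (-31/5 - ⅖*33²) - 1*(-315) = (-31/5 - ⅖*1089) + 315 = (-31/5 - 2178/5) + 315 = -2209/5 + 315 = -634/5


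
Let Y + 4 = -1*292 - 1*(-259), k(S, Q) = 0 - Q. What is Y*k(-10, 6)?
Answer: 222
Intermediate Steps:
k(S, Q) = -Q
Y = -37 (Y = -4 + (-1*292 - 1*(-259)) = -4 + (-292 + 259) = -4 - 33 = -37)
Y*k(-10, 6) = -(-37)*6 = -37*(-6) = 222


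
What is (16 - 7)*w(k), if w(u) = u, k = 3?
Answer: 27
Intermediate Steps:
(16 - 7)*w(k) = (16 - 7)*3 = 9*3 = 27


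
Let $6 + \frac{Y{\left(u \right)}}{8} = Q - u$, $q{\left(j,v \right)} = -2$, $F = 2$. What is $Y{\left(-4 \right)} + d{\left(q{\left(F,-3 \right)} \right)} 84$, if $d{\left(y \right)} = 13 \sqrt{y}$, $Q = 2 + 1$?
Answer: $8 + 1092 i \sqrt{2} \approx 8.0 + 1544.3 i$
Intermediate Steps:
$Q = 3$
$Y{\left(u \right)} = -24 - 8 u$ ($Y{\left(u \right)} = -48 + 8 \left(3 - u\right) = -48 - \left(-24 + 8 u\right) = -24 - 8 u$)
$Y{\left(-4 \right)} + d{\left(q{\left(F,-3 \right)} \right)} 84 = \left(-24 - -32\right) + 13 \sqrt{-2} \cdot 84 = \left(-24 + 32\right) + 13 i \sqrt{2} \cdot 84 = 8 + 13 i \sqrt{2} \cdot 84 = 8 + 1092 i \sqrt{2}$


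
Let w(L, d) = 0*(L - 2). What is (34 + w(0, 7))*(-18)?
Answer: -612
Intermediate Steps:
w(L, d) = 0 (w(L, d) = 0*(-2 + L) = 0)
(34 + w(0, 7))*(-18) = (34 + 0)*(-18) = 34*(-18) = -612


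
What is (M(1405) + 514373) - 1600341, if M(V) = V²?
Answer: 888057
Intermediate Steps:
(M(1405) + 514373) - 1600341 = (1405² + 514373) - 1600341 = (1974025 + 514373) - 1600341 = 2488398 - 1600341 = 888057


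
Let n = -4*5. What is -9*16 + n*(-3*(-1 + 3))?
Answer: -24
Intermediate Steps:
n = -20
-9*16 + n*(-3*(-1 + 3)) = -9*16 - (-60)*(-1 + 3) = -144 - (-60)*2 = -144 - 20*(-6) = -144 + 120 = -24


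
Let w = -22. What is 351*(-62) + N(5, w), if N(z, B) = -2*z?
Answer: -21772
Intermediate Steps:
351*(-62) + N(5, w) = 351*(-62) - 2*5 = -21762 - 10 = -21772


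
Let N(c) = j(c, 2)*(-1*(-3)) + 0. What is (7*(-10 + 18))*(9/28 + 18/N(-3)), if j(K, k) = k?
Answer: 186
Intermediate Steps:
N(c) = 6 (N(c) = 2*(-1*(-3)) + 0 = 2*3 + 0 = 6 + 0 = 6)
(7*(-10 + 18))*(9/28 + 18/N(-3)) = (7*(-10 + 18))*(9/28 + 18/6) = (7*8)*(9*(1/28) + 18*(⅙)) = 56*(9/28 + 3) = 56*(93/28) = 186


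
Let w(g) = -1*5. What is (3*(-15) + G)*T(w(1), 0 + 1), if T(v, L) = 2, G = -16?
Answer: -122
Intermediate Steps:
w(g) = -5
(3*(-15) + G)*T(w(1), 0 + 1) = (3*(-15) - 16)*2 = (-45 - 16)*2 = -61*2 = -122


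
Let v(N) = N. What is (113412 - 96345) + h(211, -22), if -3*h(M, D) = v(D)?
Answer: 51223/3 ≈ 17074.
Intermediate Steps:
h(M, D) = -D/3
(113412 - 96345) + h(211, -22) = (113412 - 96345) - ⅓*(-22) = 17067 + 22/3 = 51223/3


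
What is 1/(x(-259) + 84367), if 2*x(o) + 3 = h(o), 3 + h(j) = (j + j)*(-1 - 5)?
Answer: 1/85918 ≈ 1.1639e-5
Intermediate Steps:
h(j) = -3 - 12*j (h(j) = -3 + (j + j)*(-1 - 5) = -3 + (2*j)*(-6) = -3 - 12*j)
x(o) = -3 - 6*o (x(o) = -3/2 + (-3 - 12*o)/2 = -3/2 + (-3/2 - 6*o) = -3 - 6*o)
1/(x(-259) + 84367) = 1/((-3 - 6*(-259)) + 84367) = 1/((-3 + 1554) + 84367) = 1/(1551 + 84367) = 1/85918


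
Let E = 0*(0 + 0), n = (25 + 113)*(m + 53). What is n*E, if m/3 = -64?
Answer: 0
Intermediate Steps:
m = -192 (m = 3*(-64) = -192)
n = -19182 (n = (25 + 113)*(-192 + 53) = 138*(-139) = -19182)
E = 0 (E = 0*0 = 0)
n*E = -19182*0 = 0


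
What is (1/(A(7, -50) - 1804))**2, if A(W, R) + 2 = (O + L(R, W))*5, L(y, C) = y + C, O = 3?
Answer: 1/4024036 ≈ 2.4851e-7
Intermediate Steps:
L(y, C) = C + y
A(W, R) = 13 + 5*R + 5*W (A(W, R) = -2 + (3 + (W + R))*5 = -2 + (3 + (R + W))*5 = -2 + (3 + R + W)*5 = -2 + (15 + 5*R + 5*W) = 13 + 5*R + 5*W)
(1/(A(7, -50) - 1804))**2 = (1/((13 + 5*(-50) + 5*7) - 1804))**2 = (1/((13 - 250 + 35) - 1804))**2 = (1/(-202 - 1804))**2 = (1/(-2006))**2 = (-1/2006)**2 = 1/4024036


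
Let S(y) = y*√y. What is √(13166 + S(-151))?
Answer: √(13166 - 151*I*√151) ≈ 115.03 - 8.0656*I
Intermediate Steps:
S(y) = y^(3/2)
√(13166 + S(-151)) = √(13166 + (-151)^(3/2)) = √(13166 - 151*I*√151)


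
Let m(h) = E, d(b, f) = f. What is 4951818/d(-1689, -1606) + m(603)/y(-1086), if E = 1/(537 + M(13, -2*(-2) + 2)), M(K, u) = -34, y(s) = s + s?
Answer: -2704970197847/877290348 ≈ -3083.3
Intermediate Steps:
y(s) = 2*s
E = 1/503 (E = 1/(537 - 34) = 1/503 ≈ 0.0019881)
m(h) = 1/503
4951818/d(-1689, -1606) + m(603)/y(-1086) = 4951818/(-1606) + 1/(503*((2*(-1086)))) = 4951818*(-1/1606) + (1/503)/(-2172) = -2475909/803 + (1/503)*(-1/2172) = -2475909/803 - 1/1092516 = -2704970197847/877290348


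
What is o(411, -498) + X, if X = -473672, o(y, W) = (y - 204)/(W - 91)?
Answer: -278993015/589 ≈ -4.7367e+5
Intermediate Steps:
o(y, W) = (-204 + y)/(-91 + W)
o(411, -498) + X = (-204 + 411)/(-91 - 498) - 473672 = 207/(-589) - 473672 = -1/589*207 - 473672 = -207/589 - 473672 = -278993015/589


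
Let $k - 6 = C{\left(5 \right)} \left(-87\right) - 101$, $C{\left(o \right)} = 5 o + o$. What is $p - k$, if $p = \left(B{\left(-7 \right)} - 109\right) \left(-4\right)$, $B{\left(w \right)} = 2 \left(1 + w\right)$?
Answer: $3189$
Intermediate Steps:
$B{\left(w \right)} = 2 + 2 w$
$C{\left(o \right)} = 6 o$
$p = 484$ ($p = \left(\left(2 + 2 \left(-7\right)\right) - 109\right) \left(-4\right) = \left(\left(2 - 14\right) - 109\right) \left(-4\right) = \left(-12 - 109\right) \left(-4\right) = \left(-121\right) \left(-4\right) = 484$)
$k = -2705$ ($k = 6 + \left(6 \cdot 5 \left(-87\right) - 101\right) = 6 + \left(30 \left(-87\right) - 101\right) = 6 - 2711 = -2705$)
$p - k = 484 - -2705 = 484 + 2705 = 3189$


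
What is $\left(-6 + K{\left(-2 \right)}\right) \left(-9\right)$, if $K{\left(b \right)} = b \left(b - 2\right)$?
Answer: $-18$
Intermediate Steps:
$K{\left(b \right)} = b \left(-2 + b\right)$
$\left(-6 + K{\left(-2 \right)}\right) \left(-9\right) = \left(-6 - 2 \left(-2 - 2\right)\right) \left(-9\right) = \left(-6 - -8\right) \left(-9\right) = \left(-6 + 8\right) \left(-9\right) = 2 \left(-9\right) = -18$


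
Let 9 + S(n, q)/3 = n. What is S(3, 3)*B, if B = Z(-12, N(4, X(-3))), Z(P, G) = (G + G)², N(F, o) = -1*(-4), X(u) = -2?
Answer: -1152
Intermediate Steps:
S(n, q) = -27 + 3*n
N(F, o) = 4
Z(P, G) = 4*G² (Z(P, G) = (2*G)² = 4*G²)
B = 64 (B = 4*4² = 4*16 = 64)
S(3, 3)*B = (-27 + 3*3)*64 = (-27 + 9)*64 = -18*64 = -1152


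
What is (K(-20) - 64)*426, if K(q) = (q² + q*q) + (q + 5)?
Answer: 307146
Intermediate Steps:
K(q) = 5 + q + 2*q² (K(q) = (q² + q²) + (5 + q) = 2*q² + (5 + q) = 5 + q + 2*q²)
(K(-20) - 64)*426 = ((5 - 20 + 2*(-20)²) - 64)*426 = ((5 - 20 + 2*400) - 64)*426 = ((5 - 20 + 800) - 64)*426 = (785 - 64)*426 = 721*426 = 307146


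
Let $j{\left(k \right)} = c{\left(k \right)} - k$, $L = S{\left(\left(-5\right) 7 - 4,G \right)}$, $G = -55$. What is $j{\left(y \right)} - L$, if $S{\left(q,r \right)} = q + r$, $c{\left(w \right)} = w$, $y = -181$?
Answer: $94$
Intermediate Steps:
$L = -94$ ($L = \left(\left(-5\right) 7 - 4\right) - 55 = \left(-35 - 4\right) - 55 = -39 - 55 = -94$)
$j{\left(k \right)} = 0$ ($j{\left(k \right)} = k - k = 0$)
$j{\left(y \right)} - L = 0 - -94 = 0 + 94 = 94$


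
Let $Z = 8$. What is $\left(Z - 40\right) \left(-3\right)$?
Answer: $96$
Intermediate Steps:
$\left(Z - 40\right) \left(-3\right) = \left(8 - 40\right) \left(-3\right) = \left(-32\right) \left(-3\right) = 96$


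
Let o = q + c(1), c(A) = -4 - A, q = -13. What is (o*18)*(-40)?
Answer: 12960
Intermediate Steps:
o = -18 (o = -13 + (-4 - 1*1) = -13 + (-4 - 1) = -13 - 5 = -18)
(o*18)*(-40) = -18*18*(-40) = -324*(-40) = 12960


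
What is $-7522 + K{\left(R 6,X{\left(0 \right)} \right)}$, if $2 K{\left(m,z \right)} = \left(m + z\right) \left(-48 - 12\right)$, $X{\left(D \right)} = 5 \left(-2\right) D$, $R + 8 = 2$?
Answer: $-6442$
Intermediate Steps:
$R = -6$ ($R = -8 + 2 = -6$)
$X{\left(D \right)} = - 10 D$
$K{\left(m,z \right)} = - 30 m - 30 z$ ($K{\left(m,z \right)} = \frac{\left(m + z\right) \left(-48 - 12\right)}{2} = \frac{\left(m + z\right) \left(-60\right)}{2} = \frac{- 60 m - 60 z}{2} = - 30 m - 30 z$)
$-7522 + K{\left(R 6,X{\left(0 \right)} \right)} = -7522 - \left(30 \left(-10\right) 0 + 30 \left(-6\right) 6\right) = -7522 - -1080 = -7522 + \left(1080 + 0\right) = -7522 + 1080 = -6442$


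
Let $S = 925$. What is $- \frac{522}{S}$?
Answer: $- \frac{522}{925} \approx -0.56432$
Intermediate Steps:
$- \frac{522}{S} = - \frac{522}{925}$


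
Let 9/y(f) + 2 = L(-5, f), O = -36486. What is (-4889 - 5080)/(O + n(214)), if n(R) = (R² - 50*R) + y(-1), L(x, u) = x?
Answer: 69783/9739 ≈ 7.1653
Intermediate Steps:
y(f) = -9/7 (y(f) = 9/(-2 - 5) = 9/(-7) = 9*(-⅐) = -9/7)
n(R) = -9/7 + R² - 50*R (n(R) = (R² - 50*R) - 9/7 = -9/7 + R² - 50*R)
(-4889 - 5080)/(O + n(214)) = (-4889 - 5080)/(-36486 + (-9/7 + 214² - 50*214)) = -9969/(-36486 + (-9/7 + 45796 - 10700)) = -9969/(-36486 + 245663/7) = -9969/(-9739/7) = -9969*(-7/9739) = 69783/9739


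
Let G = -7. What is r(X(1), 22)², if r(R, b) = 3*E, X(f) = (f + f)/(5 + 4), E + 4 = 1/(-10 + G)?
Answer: 42849/289 ≈ 148.27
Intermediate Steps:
E = -69/17 (E = -4 + 1/(-10 - 7) = -4 + 1/(-17) = -4 - 1/17 = -69/17 ≈ -4.0588)
X(f) = 2*f/9 (X(f) = (2*f)/9 = (2*f)*(⅑) = 2*f/9)
r(R, b) = -207/17 (r(R, b) = 3*(-69/17) = -207/17)
r(X(1), 22)² = (-207/17)² = 42849/289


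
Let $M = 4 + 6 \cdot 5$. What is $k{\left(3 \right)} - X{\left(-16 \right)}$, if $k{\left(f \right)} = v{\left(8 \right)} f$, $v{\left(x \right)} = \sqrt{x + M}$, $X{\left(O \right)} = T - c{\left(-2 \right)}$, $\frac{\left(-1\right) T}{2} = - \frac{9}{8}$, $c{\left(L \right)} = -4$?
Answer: $- \frac{25}{4} + 3 \sqrt{42} \approx 13.192$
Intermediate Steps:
$T = \frac{9}{4}$ ($T = - 2 \left(- \frac{9}{8}\right) = - 2 \left(\left(-9\right) \frac{1}{8}\right) = \left(-2\right) \left(- \frac{9}{8}\right) = \frac{9}{4} \approx 2.25$)
$M = 34$ ($M = 4 + 30 = 34$)
$X{\left(O \right)} = \frac{25}{4}$ ($X{\left(O \right)} = \frac{9}{4} - -4 = \frac{9}{4} + 4 = \frac{25}{4}$)
$v{\left(x \right)} = \sqrt{34 + x}$ ($v{\left(x \right)} = \sqrt{x + 34} = \sqrt{34 + x}$)
$k{\left(f \right)} = f \sqrt{42}$ ($k{\left(f \right)} = \sqrt{34 + 8} f = \sqrt{42} f = f \sqrt{42}$)
$k{\left(3 \right)} - X{\left(-16 \right)} = 3 \sqrt{42} - \frac{25}{4} = - \frac{25}{4} + 3 \sqrt{42}$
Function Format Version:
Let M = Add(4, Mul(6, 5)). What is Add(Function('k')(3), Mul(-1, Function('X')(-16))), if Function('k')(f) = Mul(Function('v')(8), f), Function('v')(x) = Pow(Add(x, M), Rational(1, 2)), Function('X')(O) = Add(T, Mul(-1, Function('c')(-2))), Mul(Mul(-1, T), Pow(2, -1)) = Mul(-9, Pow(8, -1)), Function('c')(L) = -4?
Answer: Add(Rational(-25, 4), Mul(3, Pow(42, Rational(1, 2)))) ≈ 13.192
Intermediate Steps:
T = Rational(9, 4) (T = Mul(-2, Mul(-9, Pow(8, -1))) = Mul(-2, Mul(-9, Rational(1, 8))) = Mul(-2, Rational(-9, 8)) = Rational(9, 4) ≈ 2.2500)
M = 34 (M = Add(4, 30) = 34)
Function('X')(O) = Rational(25, 4) (Function('X')(O) = Add(Rational(9, 4), Mul(-1, -4)) = Add(Rational(9, 4), 4) = Rational(25, 4))
Function('v')(x) = Pow(Add(34, x), Rational(1, 2)) (Function('v')(x) = Pow(Add(x, 34), Rational(1, 2)) = Pow(Add(34, x), Rational(1, 2)))
Function('k')(f) = Mul(f, Pow(42, Rational(1, 2))) (Function('k')(f) = Mul(Pow(Add(34, 8), Rational(1, 2)), f) = Mul(Pow(42, Rational(1, 2)), f) = Mul(f, Pow(42, Rational(1, 2))))
Add(Function('k')(3), Mul(-1, Function('X')(-16))) = Add(Mul(3, Pow(42, Rational(1, 2))), Mul(-1, Rational(25, 4))) = Add(Mul(3, Pow(42, Rational(1, 2))), Rational(-25, 4)) = Add(Rational(-25, 4), Mul(3, Pow(42, Rational(1, 2))))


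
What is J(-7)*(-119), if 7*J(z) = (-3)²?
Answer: -153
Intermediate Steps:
J(z) = 9/7 (J(z) = (⅐)*(-3)² = (⅐)*9 = 9/7)
J(-7)*(-119) = (9/7)*(-119) = -153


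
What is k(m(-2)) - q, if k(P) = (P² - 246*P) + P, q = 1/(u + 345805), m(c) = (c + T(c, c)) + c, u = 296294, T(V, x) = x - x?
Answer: 639530603/642099 ≈ 996.00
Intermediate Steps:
T(V, x) = 0
m(c) = 2*c (m(c) = (c + 0) + c = c + c = 2*c)
q = 1/642099 (q = 1/(296294 + 345805) = 1/642099 ≈ 1.5574e-6)
k(P) = P² - 245*P
k(m(-2)) - q = (2*(-2))*(-245 + 2*(-2)) - 1*1/642099 = -4*(-245 - 4) - 1/642099 = -4*(-249) - 1/642099 = 996 - 1/642099 = 639530603/642099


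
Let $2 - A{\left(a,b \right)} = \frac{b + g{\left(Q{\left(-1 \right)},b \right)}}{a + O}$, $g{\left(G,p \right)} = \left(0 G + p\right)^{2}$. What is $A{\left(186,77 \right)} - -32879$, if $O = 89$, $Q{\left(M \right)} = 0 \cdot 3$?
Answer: $\frac{821479}{25} \approx 32859.0$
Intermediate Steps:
$Q{\left(M \right)} = 0$
$g{\left(G,p \right)} = p^{2}$ ($g{\left(G,p \right)} = \left(0 + p\right)^{2} = p^{2}$)
$A{\left(a,b \right)} = 2 - \frac{b + b^{2}}{89 + a}$ ($A{\left(a,b \right)} = 2 - \frac{b + b^{2}}{a + 89} = 2 - \frac{b + b^{2}}{89 + a}$)
$A{\left(186,77 \right)} - -32879 = \frac{178 - 77 - 77^{2} + 2 \cdot 186}{89 + 186} - -32879 = \frac{178 - 77 - 5929 + 372}{275} + 32879 = \frac{1}{275} \left(-5456\right) + 32879 = - \frac{496}{25} + 32879 = \frac{821479}{25}$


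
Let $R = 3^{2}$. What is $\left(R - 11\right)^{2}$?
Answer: $4$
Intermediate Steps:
$R = 9$
$\left(R - 11\right)^{2} = \left(9 - 11\right)^{2} = \left(-2\right)^{2} = 4$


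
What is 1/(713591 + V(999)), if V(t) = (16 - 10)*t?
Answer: 1/719585 ≈ 1.3897e-6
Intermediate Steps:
V(t) = 6*t
1/(713591 + V(999)) = 1/(713591 + 6*999) = 1/(713591 + 5994) = 1/719585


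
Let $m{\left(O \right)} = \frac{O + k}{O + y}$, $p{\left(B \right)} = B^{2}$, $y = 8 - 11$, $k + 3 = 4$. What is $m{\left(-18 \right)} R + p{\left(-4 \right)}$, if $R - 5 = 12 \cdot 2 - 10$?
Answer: $\frac{659}{21} \approx 31.381$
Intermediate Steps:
$k = 1$ ($k = -3 + 4 = 1$)
$y = -3$ ($y = 8 - 11 = -3$)
$m{\left(O \right)} = \frac{1 + O}{-3 + O}$ ($m{\left(O \right)} = \frac{O + 1}{O - 3} = \frac{1 + O}{-3 + O}$)
$R = 19$ ($R = 5 + \left(12 \cdot 2 - 10\right) = 5 + \left(24 - 10\right) = 5 + 14 = 19$)
$m{\left(-18 \right)} R + p{\left(-4 \right)} = \frac{1 - 18}{-3 - 18} \cdot 19 + \left(-4\right)^{2} = \frac{1}{-21} \left(-17\right) 19 + 16 = \left(- \frac{1}{21}\right) \left(-17\right) 19 + 16 = \frac{17}{21} \cdot 19 + 16 = \frac{323}{21} + 16 = \frac{659}{21}$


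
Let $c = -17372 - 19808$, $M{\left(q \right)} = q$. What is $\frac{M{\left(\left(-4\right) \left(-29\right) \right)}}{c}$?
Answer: $- \frac{29}{9295} \approx -0.00312$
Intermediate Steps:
$c = -37180$ ($c = -17372 - 19808 = -37180$)
$\frac{M{\left(\left(-4\right) \left(-29\right) \right)}}{c} = \frac{\left(-4\right) \left(-29\right)}{-37180} = 116 \left(- \frac{1}{37180}\right) = - \frac{29}{9295}$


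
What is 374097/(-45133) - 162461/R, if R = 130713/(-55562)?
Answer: 37031932715795/536315439 ≈ 69049.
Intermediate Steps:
R = -130713/55562 (R = 130713*(-1/55562) = -130713/55562 ≈ -2.3526)
374097/(-45133) - 162461/R = 374097/(-45133) - 162461/(-130713/55562) = 374097*(-1/45133) - 162461*(-55562/130713) = -374097/45133 + 9026658082/130713 = 37031932715795/536315439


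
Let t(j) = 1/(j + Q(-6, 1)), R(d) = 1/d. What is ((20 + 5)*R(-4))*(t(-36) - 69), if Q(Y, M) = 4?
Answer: 55225/128 ≈ 431.45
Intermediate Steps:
t(j) = 1/(4 + j) (t(j) = 1/(j + 4) = 1/(4 + j))
((20 + 5)*R(-4))*(t(-36) - 69) = ((20 + 5)/(-4))*(1/(4 - 36) - 69) = (25*(-1/4))*(1/(-32) - 69) = -25*(-1/32 - 69)/4 = -25/4*(-2209/32) = 55225/128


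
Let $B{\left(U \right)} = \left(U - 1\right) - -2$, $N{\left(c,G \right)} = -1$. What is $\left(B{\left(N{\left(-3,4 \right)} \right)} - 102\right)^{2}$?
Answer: $10404$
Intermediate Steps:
$B{\left(U \right)} = 1 + U$ ($B{\left(U \right)} = \left(-1 + U\right) + 2 = 1 + U$)
$\left(B{\left(N{\left(-3,4 \right)} \right)} - 102\right)^{2} = \left(\left(1 - 1\right) - 102\right)^{2} = \left(0 - 102\right)^{2} = \left(-102\right)^{2} = 10404$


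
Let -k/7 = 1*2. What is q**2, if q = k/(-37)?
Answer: 196/1369 ≈ 0.14317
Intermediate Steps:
k = -14 (k = -7*2 = -14)
q = 14/37 (q = -14/(-37) = -14*(-1/37) = 14/37 ≈ 0.37838)
q**2 = (14/37)**2 = 196/1369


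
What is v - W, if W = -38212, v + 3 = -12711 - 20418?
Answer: 5080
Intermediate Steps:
v = -33132 (v = -3 + (-12711 - 20418) = -3 - 33129 = -33132)
v - W = -33132 - 1*(-38212) = -33132 + 38212 = 5080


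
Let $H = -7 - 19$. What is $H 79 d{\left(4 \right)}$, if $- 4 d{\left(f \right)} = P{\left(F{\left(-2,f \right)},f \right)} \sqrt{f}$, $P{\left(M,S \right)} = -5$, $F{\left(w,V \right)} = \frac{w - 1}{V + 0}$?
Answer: $-5135$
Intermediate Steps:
$F{\left(w,V \right)} = \frac{-1 + w}{V}$
$H = -26$ ($H = -7 - 19 = -26$)
$d{\left(f \right)} = \frac{5 \sqrt{f}}{4}$ ($d{\left(f \right)} = - \frac{\left(-5\right) \sqrt{f}}{4} = \frac{5 \sqrt{f}}{4}$)
$H 79 d{\left(4 \right)} = \left(-26\right) 79 \frac{5 \sqrt{4}}{4} = - 2054 \cdot \frac{5}{4} \cdot 2 = \left(-2054\right) \frac{5}{2} = -5135$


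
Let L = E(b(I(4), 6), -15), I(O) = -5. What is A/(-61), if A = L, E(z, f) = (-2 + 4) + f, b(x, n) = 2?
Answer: 13/61 ≈ 0.21311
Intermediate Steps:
E(z, f) = 2 + f
L = -13 (L = 2 - 15 = -13)
A = -13
A/(-61) = -13/(-61) = -13*(-1/61) = 13/61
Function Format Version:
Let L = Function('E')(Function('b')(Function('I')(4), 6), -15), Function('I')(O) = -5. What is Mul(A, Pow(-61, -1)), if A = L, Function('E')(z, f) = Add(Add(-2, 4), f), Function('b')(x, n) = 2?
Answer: Rational(13, 61) ≈ 0.21311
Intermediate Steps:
Function('E')(z, f) = Add(2, f)
L = -13 (L = Add(2, -15) = -13)
A = -13
Mul(A, Pow(-61, -1)) = Mul(-13, Pow(-61, -1)) = Mul(-13, Rational(-1, 61)) = Rational(13, 61)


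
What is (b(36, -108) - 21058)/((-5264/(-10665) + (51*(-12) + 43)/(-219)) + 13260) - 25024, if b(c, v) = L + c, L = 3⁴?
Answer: -258411969616253/10325913767 ≈ -25026.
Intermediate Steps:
L = 81
b(c, v) = 81 + c
(b(36, -108) - 21058)/((-5264/(-10665) + (51*(-12) + 43)/(-219)) + 13260) - 25024 = ((81 + 36) - 21058)/((-5264/(-10665) + (51*(-12) + 43)/(-219)) + 13260) - 25024 = (117 - 21058)/((-5264*(-1/10665) + (-612 + 43)*(-1/219)) + 13260) - 25024 = -20941/((5264/10665 - 569*(-1/219)) + 13260) - 25024 = -20941/((5264/10665 + 569/219) + 13260) - 25024 = -20941/(2407067/778545 + 13260) - 25024 = -20941/10325913767/778545 - 25024 = -20941*778545/10325913767 - 25024 = -16303510845/10325913767 - 25024 = -258411969616253/10325913767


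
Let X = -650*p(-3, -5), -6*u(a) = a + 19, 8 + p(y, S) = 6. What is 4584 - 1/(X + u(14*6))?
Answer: 35283042/7697 ≈ 4584.0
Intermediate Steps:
p(y, S) = -2 (p(y, S) = -8 + 6 = -2)
u(a) = -19/6 - a/6 (u(a) = -(a + 19)/6 = -(19 + a)/6 = -19/6 - a/6)
X = 1300 (X = -650*(-2) = 1300)
4584 - 1/(X + u(14*6)) = 4584 - 1/(1300 + (-19/6 - 7*6/3)) = 4584 - 1/(1300 + (-19/6 - 1/6*84)) = 4584 - 1/(1300 + (-19/6 - 14)) = 4584 - 1/(1300 - 103/6) = 4584 - 1/7697/6 = 4584 - 1*6/7697 = 4584 - 6/7697 = 35283042/7697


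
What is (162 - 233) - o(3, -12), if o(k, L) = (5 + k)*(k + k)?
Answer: -119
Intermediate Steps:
o(k, L) = 2*k*(5 + k) (o(k, L) = (5 + k)*(2*k) = 2*k*(5 + k))
(162 - 233) - o(3, -12) = (162 - 233) - 2*3*(5 + 3) = -71 - 2*3*8 = -71 - 1*48 = -71 - 48 = -119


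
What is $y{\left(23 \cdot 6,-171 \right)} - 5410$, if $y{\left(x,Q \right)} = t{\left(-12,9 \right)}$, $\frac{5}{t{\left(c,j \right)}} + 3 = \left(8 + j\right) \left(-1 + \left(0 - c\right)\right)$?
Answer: $- \frac{995435}{184} \approx -5410.0$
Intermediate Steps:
$t{\left(c,j \right)} = \frac{5}{-3 + \left(-1 - c\right) \left(8 + j\right)}$ ($t{\left(c,j \right)} = \frac{5}{-3 + \left(8 + j\right) \left(-1 + \left(0 - c\right)\right)} = \frac{5}{-3 + \left(8 + j\right) \left(-1 - c\right)} = \frac{5}{-3 + \left(-1 - c\right) \left(8 + j\right)}$)
$y{\left(x,Q \right)} = \frac{5}{184}$ ($y{\left(x,Q \right)} = - \frac{5}{11 + 9 + 8 \left(-12\right) - 108} = - \frac{5}{11 + 9 - 96 - 108} = - \frac{5}{-184} = \left(-5\right) \left(- \frac{1}{184}\right) = \frac{5}{184}$)
$y{\left(23 \cdot 6,-171 \right)} - 5410 = \frac{5}{184} - 5410 = - \frac{995435}{184}$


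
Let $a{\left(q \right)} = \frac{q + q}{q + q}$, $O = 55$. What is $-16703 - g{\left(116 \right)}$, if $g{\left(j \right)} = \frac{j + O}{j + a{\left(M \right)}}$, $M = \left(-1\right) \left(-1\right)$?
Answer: $- \frac{217158}{13} \approx -16704.0$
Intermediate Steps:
$M = 1$
$a{\left(q \right)} = 1$ ($a{\left(q \right)} = \frac{2 q}{2 q} = 2 q \frac{1}{2 q} = 1$)
$g{\left(j \right)} = \frac{55 + j}{1 + j}$ ($g{\left(j \right)} = \frac{j + 55}{j + 1} = \frac{55 + j}{1 + j}$)
$-16703 - g{\left(116 \right)} = -16703 - \frac{55 + 116}{1 + 116} = -16703 - \frac{1}{117} \cdot 171 = -16703 - \frac{19}{13} = - \frac{217158}{13}$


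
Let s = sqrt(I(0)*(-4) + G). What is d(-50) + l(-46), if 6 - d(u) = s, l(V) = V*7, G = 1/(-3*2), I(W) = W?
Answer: -316 - I*sqrt(6)/6 ≈ -316.0 - 0.40825*I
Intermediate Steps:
G = -1/6 (G = 1/(-6) = -1/6 ≈ -0.16667)
l(V) = 7*V
s = I*sqrt(6)/6 (s = sqrt(0*(-4) - 1/6) = sqrt(0 - 1/6) = sqrt(-1/6) = I*sqrt(6)/6 ≈ 0.40825*I)
d(u) = 6 - I*sqrt(6)/6
d(-50) + l(-46) = (6 - I*sqrt(6)/6) + 7*(-46) = (6 - I*sqrt(6)/6) - 322 = -316 - I*sqrt(6)/6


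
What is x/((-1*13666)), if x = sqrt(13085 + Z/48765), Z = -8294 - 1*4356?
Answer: -5*sqrt(49785349107)/133284498 ≈ -0.0083703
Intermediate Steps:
Z = -12650 (Z = -8294 - 4356 = -12650)
x = 5*sqrt(49785349107)/9753 (x = sqrt(13085 - 12650/48765) = sqrt(13085 - 12650*1/48765) = sqrt(13085 - 2530/9753) = sqrt(127615475/9753) = 5*sqrt(49785349107)/9753 ≈ 114.39)
x/((-1*13666)) = (5*sqrt(49785349107)/9753)/((-1*13666)) = (5*sqrt(49785349107)/9753)/(-13666) = (5*sqrt(49785349107)/9753)*(-1/13666) = -5*sqrt(49785349107)/133284498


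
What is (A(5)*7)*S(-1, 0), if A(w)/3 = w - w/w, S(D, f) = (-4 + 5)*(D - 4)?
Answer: -420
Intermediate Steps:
S(D, f) = -4 + D (S(D, f) = 1*(-4 + D) = -4 + D)
A(w) = -3 + 3*w (A(w) = 3*(w - w/w) = 3*(w - 1*1) = 3*(w - 1) = 3*(-1 + w) = -3 + 3*w)
(A(5)*7)*S(-1, 0) = ((-3 + 3*5)*7)*(-4 - 1) = ((-3 + 15)*7)*(-5) = (12*7)*(-5) = 84*(-5) = -420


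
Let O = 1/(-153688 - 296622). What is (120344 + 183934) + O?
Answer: 137019426179/450310 ≈ 3.0428e+5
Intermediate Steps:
O = -1/450310 (O = 1/(-450310) = -1/450310 ≈ -2.2207e-6)
(120344 + 183934) + O = (120344 + 183934) - 1/450310 = 304278 - 1/450310 = 137019426179/450310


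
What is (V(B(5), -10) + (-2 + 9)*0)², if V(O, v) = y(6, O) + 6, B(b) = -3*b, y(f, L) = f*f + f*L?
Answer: 2304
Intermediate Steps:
y(f, L) = f² + L*f
V(O, v) = 42 + 6*O (V(O, v) = 6*(O + 6) + 6 = 6*(6 + O) + 6 = (36 + 6*O) + 6 = 42 + 6*O)
(V(B(5), -10) + (-2 + 9)*0)² = ((42 + 6*(-3*5)) + (-2 + 9)*0)² = ((42 + 6*(-15)) + 7*0)² = ((42 - 90) + 0)² = (-48 + 0)² = (-48)² = 2304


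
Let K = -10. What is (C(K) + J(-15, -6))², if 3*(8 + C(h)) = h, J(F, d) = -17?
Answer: 7225/9 ≈ 802.78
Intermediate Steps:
C(h) = -8 + h/3
(C(K) + J(-15, -6))² = ((-8 + (⅓)*(-10)) - 17)² = ((-8 - 10/3) - 17)² = (-34/3 - 17)² = (-85/3)² = 7225/9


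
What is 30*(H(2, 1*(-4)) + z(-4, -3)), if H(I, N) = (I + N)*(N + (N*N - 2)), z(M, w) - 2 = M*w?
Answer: -180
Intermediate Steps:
z(M, w) = 2 + M*w
H(I, N) = (I + N)*(-2 + N + N²) (H(I, N) = (I + N)*(N + (N² - 2)) = (I + N)*(N + (-2 + N²)) = (I + N)*(-2 + N + N²))
30*(H(2, 1*(-4)) + z(-4, -3)) = 30*(((1*(-4))² + (1*(-4))³ - 2*2 - 2*(-4) + 2*(1*(-4)) + 2*(1*(-4))²) + (2 - 4*(-3))) = 30*(((-4)² + (-4)³ - 4 - 2*(-4) + 2*(-4) + 2*(-4)²) + (2 + 12)) = 30*((16 - 64 - 4 + 8 - 8 + 2*16) + 14) = 30*((16 - 64 - 4 + 8 - 8 + 32) + 14) = 30*(-20 + 14) = 30*(-6) = -180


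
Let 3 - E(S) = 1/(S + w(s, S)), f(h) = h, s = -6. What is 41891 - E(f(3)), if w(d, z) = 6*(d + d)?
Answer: 2890271/69 ≈ 41888.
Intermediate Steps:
w(d, z) = 12*d (w(d, z) = 6*(2*d) = 12*d)
E(S) = 3 - 1/(-72 + S) (E(S) = 3 - 1/(S + 12*(-6)) = 3 - 1/(S - 72) = 3 - 1/(-72 + S))
41891 - E(f(3)) = 41891 - (-217 + 3*3)/(-72 + 3) = 41891 - (-217 + 9)/(-69) = 41891 - (-1)*(-208)/69 = 41891 - 1*208/69 = 41891 - 208/69 = 2890271/69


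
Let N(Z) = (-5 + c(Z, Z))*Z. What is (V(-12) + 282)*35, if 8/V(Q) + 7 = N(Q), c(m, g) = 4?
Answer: 9926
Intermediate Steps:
N(Z) = -Z (N(Z) = (-5 + 4)*Z = -Z)
V(Q) = 8/(-7 - Q)
(V(-12) + 282)*35 = (8/(-7 - 1*(-12)) + 282)*35 = (8/(-7 + 12) + 282)*35 = (8/5 + 282)*35 = (1418/5)*35 = 9926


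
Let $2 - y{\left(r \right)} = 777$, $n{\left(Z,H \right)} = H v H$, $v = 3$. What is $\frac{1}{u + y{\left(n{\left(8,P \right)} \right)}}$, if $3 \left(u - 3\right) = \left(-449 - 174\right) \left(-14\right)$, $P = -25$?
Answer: $\frac{3}{6406} \approx 0.00046831$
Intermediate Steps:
$n{\left(Z,H \right)} = 3 H^{2}$ ($n{\left(Z,H \right)} = H 3 H = 3 H H = 3 H^{2}$)
$y{\left(r \right)} = -775$ ($y{\left(r \right)} = 2 - 777 = -775$)
$u = \frac{8731}{3}$ ($u = 3 + \frac{\left(-449 - 174\right) \left(-14\right)}{3} = 3 + \frac{\left(-623\right) \left(-14\right)}{3} = 3 + \frac{1}{3} \cdot 8722 = 3 + \frac{8722}{3} = \frac{8731}{3} \approx 2910.3$)
$\frac{1}{u + y{\left(n{\left(8,P \right)} \right)}} = \frac{1}{\frac{8731}{3} - 775} = \frac{1}{\frac{6406}{3}} = \frac{3}{6406}$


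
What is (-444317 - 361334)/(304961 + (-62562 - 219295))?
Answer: -805651/23104 ≈ -34.871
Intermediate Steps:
(-444317 - 361334)/(304961 + (-62562 - 219295)) = -805651/(304961 - 281857) = -805651/23104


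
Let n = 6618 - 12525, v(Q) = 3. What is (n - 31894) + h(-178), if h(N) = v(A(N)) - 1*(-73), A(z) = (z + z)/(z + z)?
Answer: -37725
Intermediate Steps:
A(z) = 1 (A(z) = (2*z)/((2*z)) = (2*z)*(1/(2*z)) = 1)
h(N) = 76 (h(N) = 3 - 1*(-73) = 3 + 73 = 76)
n = -5907
(n - 31894) + h(-178) = (-5907 - 31894) + 76 = -37801 + 76 = -37725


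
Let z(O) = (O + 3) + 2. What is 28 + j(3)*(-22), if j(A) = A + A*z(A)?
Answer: -566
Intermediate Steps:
z(O) = 5 + O (z(O) = (3 + O) + 2 = 5 + O)
j(A) = A + A*(5 + A)
28 + j(3)*(-22) = 28 + (3*(6 + 3))*(-22) = 28 + (3*9)*(-22) = 28 + 27*(-22) = 28 - 594 = -566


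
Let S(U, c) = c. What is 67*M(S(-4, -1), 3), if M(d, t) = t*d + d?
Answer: -268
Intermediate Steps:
M(d, t) = d + d*t (M(d, t) = d*t + d = d + d*t)
67*M(S(-4, -1), 3) = 67*(-(1 + 3)) = 67*(-1*4) = 67*(-4) = -268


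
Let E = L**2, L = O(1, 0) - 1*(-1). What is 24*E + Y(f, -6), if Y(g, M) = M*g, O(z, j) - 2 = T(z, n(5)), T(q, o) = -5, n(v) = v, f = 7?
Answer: 54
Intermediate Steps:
O(z, j) = -3 (O(z, j) = 2 - 5 = -3)
L = -2 (L = -3 - 1*(-1) = -3 + 1 = -2)
E = 4 (E = (-2)**2 = 4)
24*E + Y(f, -6) = 24*4 - 6*7 = 96 - 42 = 54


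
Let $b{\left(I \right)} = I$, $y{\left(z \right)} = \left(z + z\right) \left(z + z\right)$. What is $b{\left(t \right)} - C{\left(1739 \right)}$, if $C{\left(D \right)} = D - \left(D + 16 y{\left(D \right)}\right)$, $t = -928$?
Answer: $193542816$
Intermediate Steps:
$y{\left(z \right)} = 4 z^{2}$ ($y{\left(z \right)} = 2 z 2 z = 4 z^{2}$)
$C{\left(D \right)} = - 64 D^{2}$ ($C{\left(D \right)} = D - \left(D + 16 \cdot 4 D^{2}\right) = D - \left(D + 64 D^{2}\right) = - 64 D^{2}$)
$b{\left(t \right)} - C{\left(1739 \right)} = -928 - - 64 \cdot 1739^{2} = -928 - \left(-64\right) 3024121 = -928 - -193543744 = -928 + 193543744 = 193542816$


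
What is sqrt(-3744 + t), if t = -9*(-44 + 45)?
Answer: 3*I*sqrt(417) ≈ 61.262*I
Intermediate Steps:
t = -9 (t = -9*1 = -9)
sqrt(-3744 + t) = sqrt(-3744 - 9) = sqrt(-3753) = 3*I*sqrt(417)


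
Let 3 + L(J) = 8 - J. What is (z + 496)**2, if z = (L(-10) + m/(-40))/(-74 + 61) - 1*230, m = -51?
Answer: 18952753561/270400 ≈ 70092.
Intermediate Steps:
L(J) = 5 - J (L(J) = -3 + (8 - J) = 5 - J)
z = -120251/520 (z = ((5 - 1*(-10)) - 51/(-40))/(-74 + 61) - 1*230 = ((5 + 10) - 51*(-1/40))/(-13) - 230 = (15 + 51/40)*(-1/13) - 230 = (651/40)*(-1/13) - 230 = -651/520 - 230 = -120251/520 ≈ -231.25)
(z + 496)**2 = (-120251/520 + 496)**2 = (137669/520)**2 = 18952753561/270400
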